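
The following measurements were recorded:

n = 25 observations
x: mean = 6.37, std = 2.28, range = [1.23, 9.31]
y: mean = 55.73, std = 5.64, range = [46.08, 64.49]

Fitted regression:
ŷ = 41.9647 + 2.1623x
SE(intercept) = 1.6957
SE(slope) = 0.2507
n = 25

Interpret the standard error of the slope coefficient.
SE(β̂₁) = 0.2507 is the estimated standard deviation of the slope estimate across repeated samples; relative to β̂₁ = 2.1623 that is 11.6%, a precise estimate.

SE(β̂₁) = s / √Sxx, where s is the residual standard deviation and Sxx = Σ(x − x̄)². It is the yardstick for how far β̂₁ = 2.1623 could plausibly be from the true slope.

Relative precision:
- SE / |β̂₁| = 0.2507 / 2.1623 = 11.6%
- Rule of thumb (under 20%: precise; 20% to under 50%: moderately precise; 50% or more: imprecise) → precise

Link to the t-test: t = β̂₁ / SE(β̂₁) = 2.1623 / 0.2507 = 8.6250, the statistic for H₀: β₁ = 0.

What drives SE(β̂₁): more residual scatter → larger SE.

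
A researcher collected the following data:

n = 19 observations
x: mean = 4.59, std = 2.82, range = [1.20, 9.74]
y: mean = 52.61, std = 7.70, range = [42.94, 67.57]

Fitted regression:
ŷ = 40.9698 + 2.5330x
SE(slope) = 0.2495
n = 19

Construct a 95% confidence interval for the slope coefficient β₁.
The 95% CI for β₁ is (2.0066, 3.0594)

Confidence interval for the slope:

The 95% CI for β₁ is: β̂₁ ± t*(α/2, n-2) × SE(β̂₁)

Step 1: Find critical t-value
- Confidence level = 0.95
- Degrees of freedom = n - 2 = 19 - 2 = 17
- t*(α/2, 17) = 2.1098

Step 2: Calculate margin of error
Margin = 2.1098 × 0.2495 = 0.5264

Step 3: Construct interval
CI = 2.5330 ± 0.5264
CI = (2.0066, 3.0594)

Interpretation: We are 95% confident that the true slope β₁ lies between 2.0066 and 3.0594.
Since 0 is outside the interval, a two-sided test at α = 0.05 would reject H₀: β₁ = 0.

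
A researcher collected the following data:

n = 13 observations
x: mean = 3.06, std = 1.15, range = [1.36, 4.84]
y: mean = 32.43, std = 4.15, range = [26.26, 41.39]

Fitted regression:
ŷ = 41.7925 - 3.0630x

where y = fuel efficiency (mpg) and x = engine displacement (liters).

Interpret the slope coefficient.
On average, fuel efficiency is about 3.0630 mpg lower for every extra liter of engine displacement.

The slope β₁ = -3.0630 gives the rate at which the fitted fuel efficiency changes with engine displacement.

Interpretation:
- Engine displacement up by 1 liter → predicted fuel efficiency decreases by 3.0630 mpg
- The effect is assumed constant over the observed range of x (linearity)
- The sign (−) gives the direction; the magnitude 3.0630 gives the size of the effect per liter

The intercept β₀ = 41.7925 is the predicted fuel efficiency when engine displacement = 0; since the smallest observed x is 1.36, this is an extrapolation and mainly anchors the line.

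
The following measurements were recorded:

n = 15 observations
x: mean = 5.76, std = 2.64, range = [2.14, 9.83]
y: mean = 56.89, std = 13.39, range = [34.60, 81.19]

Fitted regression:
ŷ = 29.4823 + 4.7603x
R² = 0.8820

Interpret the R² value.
The model explains 88.20% of the variance in y (R² = 0.8820), leaving 11.80% unexplained; the fit is strong.

R² = 1 − SS_res/SS_tot compares the residual scatter to the total scatter of y about its mean.

Here R² = 0.8820:
- Explained: 88.20% of the variation in y
- Unexplained (residual): 100% − 88.20% = 11.80%
- Rule of thumb (below 0.3 weak; 0.3 to below 0.7 moderate; 0.7 and above strong) → strong

Note: R² never decreases when predictors are added, so it should not be used alone to compare models of different size.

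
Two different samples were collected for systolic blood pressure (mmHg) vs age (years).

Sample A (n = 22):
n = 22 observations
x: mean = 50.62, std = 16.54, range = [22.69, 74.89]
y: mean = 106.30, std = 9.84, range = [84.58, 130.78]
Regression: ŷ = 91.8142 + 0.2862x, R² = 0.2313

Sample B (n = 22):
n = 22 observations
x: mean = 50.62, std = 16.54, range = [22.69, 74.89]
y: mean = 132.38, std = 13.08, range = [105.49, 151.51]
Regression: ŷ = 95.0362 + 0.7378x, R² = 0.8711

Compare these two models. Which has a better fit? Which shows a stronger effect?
Model B has the better fit (R² = 0.8711 vs 0.2313). Model B shows the stronger effect (|β₁| = 0.7378 vs 0.2862).

Model Comparison:

Fit — compare R²:
- Model A: R² = 0.2313 → 23.13% of variance in blood pressure explained
- Model B: R² = 0.8711 → 87.11% of variance in blood pressure explained
- 0.8711 > 0.2313 → Model B has the better fit

Strength of effect — compare |β₁|:
- Model A: β₁ = 0.2862 → predicted blood pressure rises 0.2862 mmHg per additional year of age
- Model B: β₁ = 0.7378 → predicted blood pressure rises 0.7378 mmHg per additional year of age
- |0.2862| < |0.7378| → Model B shows the stronger marginal effect

Notes:
- R² measures how tightly points cluster around the line; β₁ measures how steep the line is — they answer different questions.
- A steeper slope doesn't make a better model if the scatter around the line is large.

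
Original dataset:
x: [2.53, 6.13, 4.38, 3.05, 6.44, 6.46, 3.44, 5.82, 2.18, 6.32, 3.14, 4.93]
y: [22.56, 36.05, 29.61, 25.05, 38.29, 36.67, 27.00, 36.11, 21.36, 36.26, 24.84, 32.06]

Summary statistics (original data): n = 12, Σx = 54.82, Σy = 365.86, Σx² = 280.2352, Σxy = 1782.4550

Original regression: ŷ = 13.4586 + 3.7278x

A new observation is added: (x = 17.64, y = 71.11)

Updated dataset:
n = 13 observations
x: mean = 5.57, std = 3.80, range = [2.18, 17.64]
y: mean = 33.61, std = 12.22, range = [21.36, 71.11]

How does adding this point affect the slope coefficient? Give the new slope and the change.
Adding the point moves β₁ from 3.7278 to 3.2062, i.e. it decreases by 0.5216 (-14.0%).

x = 17.64 lies well outside the original x-range [2.18, 6.46] (x̄ ≈ 4.57), so this observation has high leverage and can move the slope substantially.

Step 1: Update the sums with the new point (n goes from 12 to 13)
Σx  = 54.82 + 17.64 = 72.46
Σy  = 365.86 + 71.11 = 436.97
Σx² = 280.2352 + 17.64² = 280.2352 + 311.1696 = 591.4048
Σxy = 1782.4550 + 17.64×71.11 = 1782.4550 + 1254.3804 = 3036.8354

Step 2: Recompute the slope with b₁ = (nΣxy − ΣxΣy) / (nΣx² − (Σx)²)
Numerator   = 13×3036.8354 − 72.46×436.97 = 39478.8602 − 31662.8462 = 7816.0140
Denominator = 13×591.4048 − 72.46² = 7688.2624 − 5250.4516 = 2437.8108
b₁(new) = 7816.0140 / 2437.8108 = 3.2062

(Same formula on the original sums: (12×1782.4550 − 54.82×365.86) / (12×280.2352 − 54.82²) = 1333.0148 / 357.5900 = 3.7278, matching the given fit.)

Step 3: Change in slope
Δβ₁ = 3.2062 − 3.7278 = -0.5216
Relative change = -0.5216 / 3.7278 × 100% = -14.0%
→ the slope decreases when the point is added.

Because the point sits below the extension of the original line at a high-leverage x, it tilts the fit down.
In practice: examine leverage (hᵢ) and Cook's distance rather than deleting it automatically; check such a point for data-entry or measurement error.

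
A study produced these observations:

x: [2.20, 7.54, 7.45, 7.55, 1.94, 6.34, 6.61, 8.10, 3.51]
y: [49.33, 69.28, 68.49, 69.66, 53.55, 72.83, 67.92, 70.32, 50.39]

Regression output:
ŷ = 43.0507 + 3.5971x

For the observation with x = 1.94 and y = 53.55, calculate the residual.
Residual = 3.5209

The residual is the difference between the actual value and the predicted value:

Residual = y - ŷ

Step 1: Calculate predicted value
ŷ = 43.0507 + 3.5971 × 1.94
ŷ = 50.0291

Step 2: Calculate residual
Residual = 53.55 - 50.0291
Residual = 3.5209

Interpretation: the model underestimates the actual value by 3.5209 at this point (positive residual → observation lies above the fitted line).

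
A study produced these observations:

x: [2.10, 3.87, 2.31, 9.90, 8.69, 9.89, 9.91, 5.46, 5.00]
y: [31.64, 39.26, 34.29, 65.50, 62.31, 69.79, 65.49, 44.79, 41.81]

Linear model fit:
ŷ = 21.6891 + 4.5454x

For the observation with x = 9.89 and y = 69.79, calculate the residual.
Residual = 3.1469

The residual is the difference between the actual value and the predicted value:

Residual = y - ŷ

Step 1: Calculate predicted value
ŷ = 21.6891 + 4.5454 × 9.89
ŷ = 66.6431

Step 2: Calculate residual
Residual = 69.79 - 66.6431
Residual = 3.1469

The residual is positive, so the observed y = 69.79 sits above the regression line (the line underestimates it by 3.1469).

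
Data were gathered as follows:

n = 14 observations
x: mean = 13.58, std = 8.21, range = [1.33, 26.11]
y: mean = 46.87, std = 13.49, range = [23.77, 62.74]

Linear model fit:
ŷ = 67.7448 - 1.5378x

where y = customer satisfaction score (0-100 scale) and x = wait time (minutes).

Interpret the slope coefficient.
On average, satisfaction score is about 1.5378 points lower for every extra minute of wait time.

The slope β₁ = -1.5378 gives the rate at which the fitted satisfaction score changes with wait time.

Interpretation:
- Wait time up by 1 minute → predicted satisfaction score decreases by 1.5378 points
- The effect is assumed constant over the observed range of x (linearity)
- The slope describes association in these data, not necessarily a causal effect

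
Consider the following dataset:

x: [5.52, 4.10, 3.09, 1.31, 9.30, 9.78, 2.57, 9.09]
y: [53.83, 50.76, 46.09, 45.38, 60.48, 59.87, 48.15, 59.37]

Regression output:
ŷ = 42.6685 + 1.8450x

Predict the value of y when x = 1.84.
ŷ = 46.0633

To predict y for x = 1.84, substitute into the regression equation:

ŷ = 42.6685 + 1.8450 × 1.84
ŷ = 42.6685 + 3.3948
ŷ = 46.0633

This is a point prediction; actual observations scatter around it by roughly the residual standard deviation.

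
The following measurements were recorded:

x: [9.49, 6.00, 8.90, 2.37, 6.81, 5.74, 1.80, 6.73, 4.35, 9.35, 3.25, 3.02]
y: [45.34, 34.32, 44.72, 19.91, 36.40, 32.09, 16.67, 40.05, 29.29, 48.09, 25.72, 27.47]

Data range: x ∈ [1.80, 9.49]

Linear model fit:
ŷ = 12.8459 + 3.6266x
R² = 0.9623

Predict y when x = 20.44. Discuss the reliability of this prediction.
ŷ = 86.9736 (extrapolation — x = 20.44 lies outside [1.80, 9.49], so reliability is low).

Prediction calculation:
ŷ = 12.8459 + 3.6266 × 20.44
ŷ = 86.9736

Reliability:
- Data range: x ∈ [1.80, 9.49]
- Prediction point: x = 20.44 is 10.95 units above the observed range → this is EXTRAPOLATION, not interpolation

Why that matters here:
- There are no observations near this x to validate the fitted line there
- R² describes fit only over the sampled x values; it says nothing about behaviour beyond them
- The standard error of prediction grows with (x − x̄)², and x = 20.44 is far from x̄ = 5.65

Report the number if required, but flag clearly that it is an extrapolation.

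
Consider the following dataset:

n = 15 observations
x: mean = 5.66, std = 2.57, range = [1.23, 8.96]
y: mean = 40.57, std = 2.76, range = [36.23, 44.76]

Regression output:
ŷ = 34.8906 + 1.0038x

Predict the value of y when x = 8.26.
ŷ = 43.1820

Plug x = 8.26 into the fitted line:

ŷ = 34.8906 + 1.0038 × 8.26
ŷ = 34.8906 + 8.2914
ŷ = 43.1820

This is the fitted mean response at that x — an individual observation would come with a wider prediction interval.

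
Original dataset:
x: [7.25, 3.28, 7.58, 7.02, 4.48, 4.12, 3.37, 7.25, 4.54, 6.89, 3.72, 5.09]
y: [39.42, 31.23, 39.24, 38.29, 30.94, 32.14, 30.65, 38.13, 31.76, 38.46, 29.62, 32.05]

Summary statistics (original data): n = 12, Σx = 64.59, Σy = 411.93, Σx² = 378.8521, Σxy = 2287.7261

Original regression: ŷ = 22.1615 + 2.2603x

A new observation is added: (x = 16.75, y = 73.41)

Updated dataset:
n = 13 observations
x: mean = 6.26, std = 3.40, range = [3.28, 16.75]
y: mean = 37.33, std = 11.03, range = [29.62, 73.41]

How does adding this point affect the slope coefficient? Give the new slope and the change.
New slope β₁ = 3.1939 versus 2.2603 before: a change of +0.9336 (+41.3%).

x = 16.75 lies well outside the original x-range [3.28, 7.58] (x̄ ≈ 5.38), so this observation has high leverage and can move the slope substantially.

Step 1: Update the sums with the new point (n goes from 12 to 13)
Σx  = 64.59 + 16.75 = 81.34
Σy  = 411.93 + 73.41 = 485.34
Σx² = 378.8521 + 16.75² = 378.8521 + 280.5625 = 659.4146
Σxy = 2287.7261 + 16.75×73.41 = 2287.7261 + 1229.6175 = 3517.3436

Step 2: Recompute the slope with b₁ = (nΣxy − ΣxΣy) / (nΣx² − (Σx)²)
Numerator   = 13×3517.3436 − 81.34×485.34 = 45725.4668 − 39477.5556 = 6247.9112
Denominator = 13×659.4146 − 81.34² = 8572.3898 − 6616.1956 = 1956.1942
b₁(new) = 6247.9112 / 1956.1942 = 3.1939

(Same formula on the original sums: (12×2287.7261 − 64.59×411.93) / (12×378.8521 − 64.59²) = 846.1545 / 374.3571 = 2.2603, matching the given fit.)

Step 3: Change in slope
Δβ₁ = 3.1939 − 2.2603 = +0.9336
Relative change = +0.9336 / 2.2603 × 100% = +41.3%
→ the slope increases when the point is added.

Because the point sits above the extension of the original line at a high-leverage x, it tilts the fit up.
In practice: investigate whether it comes from the same population as the rest of the sample.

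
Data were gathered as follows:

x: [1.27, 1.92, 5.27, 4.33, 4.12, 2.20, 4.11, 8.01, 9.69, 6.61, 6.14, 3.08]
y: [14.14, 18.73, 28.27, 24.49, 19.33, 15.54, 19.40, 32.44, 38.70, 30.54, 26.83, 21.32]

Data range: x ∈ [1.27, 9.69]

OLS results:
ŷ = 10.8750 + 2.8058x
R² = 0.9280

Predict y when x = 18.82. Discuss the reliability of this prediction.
ŷ = 63.6802 (extrapolation — x = 18.82 lies outside [1.27, 9.69], so reliability is low).

Prediction calculation:
ŷ = 10.8750 + 2.8058 × 18.82
ŷ = 63.6802

Reliability:
- Data range: x ∈ [1.27, 9.69]
- Prediction point: x = 18.82 is 9.13 units above the observed range → this is EXTRAPOLATION, not interpolation

Why that matters here:
- The standard error of prediction grows with (x − x̄)², and x = 18.82 is far from x̄ = 4.73
- The linear relationship may not hold outside the observed range

Report the number if required, but flag clearly that it is an extrapolation.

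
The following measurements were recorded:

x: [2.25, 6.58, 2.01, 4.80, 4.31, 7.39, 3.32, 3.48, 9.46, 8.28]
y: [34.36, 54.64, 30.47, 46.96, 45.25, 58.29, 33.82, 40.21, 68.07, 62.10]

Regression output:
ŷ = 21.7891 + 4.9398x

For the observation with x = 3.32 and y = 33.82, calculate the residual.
Residual = -4.3692

The residual is the difference between the actual value and the predicted value:

Residual = y - ŷ

Step 1: Calculate predicted value
ŷ = 21.7891 + 4.9398 × 3.32
ŷ = 38.1892

Step 2: Calculate residual
Residual = 33.82 - 38.1892
Residual = -4.3692

The residual is negative, so the observed y = 33.82 sits below the regression line (the line overestimates it by 4.3692).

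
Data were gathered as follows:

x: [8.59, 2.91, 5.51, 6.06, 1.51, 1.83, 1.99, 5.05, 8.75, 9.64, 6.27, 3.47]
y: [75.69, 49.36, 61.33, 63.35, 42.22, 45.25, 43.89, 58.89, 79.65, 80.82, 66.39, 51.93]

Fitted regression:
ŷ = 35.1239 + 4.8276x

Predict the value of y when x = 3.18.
ŷ = 50.4757

To predict y for x = 3.18, substitute into the regression equation:

ŷ = 35.1239 + 4.8276 × 3.18
ŷ = 35.1239 + 15.3518
ŷ = 50.4757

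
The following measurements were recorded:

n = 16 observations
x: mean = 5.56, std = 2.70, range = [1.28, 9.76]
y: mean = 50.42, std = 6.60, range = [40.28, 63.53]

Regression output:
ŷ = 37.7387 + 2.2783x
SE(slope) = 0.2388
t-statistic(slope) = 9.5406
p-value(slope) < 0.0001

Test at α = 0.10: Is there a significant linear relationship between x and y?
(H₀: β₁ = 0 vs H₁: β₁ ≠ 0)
p-value < 0.0001 < α = 0.10, so we reject H₀. The relationship is significant.

Hypothesis test for the slope coefficient:

H₀: β₁ = 0 (no linear relationship)
H₁: β₁ ≠ 0 (linear relationship exists)

Test statistic: t = β̂₁ / SE(β̂₁) = 2.2783 / 0.2388 = 9.5406

p < 0.0001: how often a slope estimate this far from 0 (in SE units) would arise by chance if β₁ were truly 0.

Decision rule: reject H₀ if p-value < α.
p-value < 0.0001 < α = 0.10 → reject H₀.

There is sufficient evidence at the 10% significance level to conclude that a linear relationship exists between x and y.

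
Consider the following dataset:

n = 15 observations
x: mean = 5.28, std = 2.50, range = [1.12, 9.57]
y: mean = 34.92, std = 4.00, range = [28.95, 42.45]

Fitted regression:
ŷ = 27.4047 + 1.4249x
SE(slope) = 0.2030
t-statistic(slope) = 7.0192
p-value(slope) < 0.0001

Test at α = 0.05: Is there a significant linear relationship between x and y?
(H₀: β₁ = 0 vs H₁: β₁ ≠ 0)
Since p-value < 0.0001 < α = 0.05, reject H₀ — the slope is significantly different from 0.

Hypothesis test for the slope coefficient:

H₀: β₁ = 0 (no linear relationship)
H₁: β₁ ≠ 0 (linear relationship exists)

Test statistic: t = β̂₁ / SE(β̂₁) = 1.4249 / 0.2030 = 7.0192

The p-value (<0.0001) is the probability, under H₀, of a t-statistic at least as extreme as |t| = 7.0192 (two-sided, df = n − 2 = 13).

Decision rule: reject H₀ if p-value < α.
p-value < 0.0001 < α = 0.05 → reject H₀.

There is sufficient evidence at the 5% significance level to conclude that a linear relationship exists between x and y.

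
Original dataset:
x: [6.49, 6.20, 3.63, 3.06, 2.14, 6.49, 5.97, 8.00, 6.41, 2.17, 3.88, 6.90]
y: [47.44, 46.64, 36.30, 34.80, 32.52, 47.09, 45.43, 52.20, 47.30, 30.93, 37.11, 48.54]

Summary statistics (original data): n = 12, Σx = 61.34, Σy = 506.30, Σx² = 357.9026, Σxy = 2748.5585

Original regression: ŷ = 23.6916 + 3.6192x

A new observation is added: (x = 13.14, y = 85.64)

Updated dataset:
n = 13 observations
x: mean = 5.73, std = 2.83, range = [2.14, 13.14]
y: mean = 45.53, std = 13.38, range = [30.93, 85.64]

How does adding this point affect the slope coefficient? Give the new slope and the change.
New slope β₁ = 4.6462 versus 3.6192 before: a change of +1.0270 (+28.4%).

The new point has HIGH LEVERAGE: x = 13.14 is far from the original mean x̄ = 61.34/12 ≈ 5.11 (original range [2.14, 8.00]).

Step 1: Update the sums with the new point (n goes from 12 to 13)
Σx  = 61.34 + 13.14 = 74.48
Σy  = 506.30 + 85.64 = 591.94
Σx² = 357.9026 + 13.14² = 357.9026 + 172.6596 = 530.5622
Σxy = 2748.5585 + 13.14×85.64 = 2748.5585 + 1125.3096 = 3873.8681

Step 2: Recompute the slope with b₁ = (nΣxy − ΣxΣy) / (nΣx² − (Σx)²)
Numerator   = 13×3873.8681 − 74.48×591.94 = 50360.2853 − 44087.6912 = 6272.5941
Denominator = 13×530.5622 − 74.48² = 6897.3086 − 5547.2704 = 1350.0382
b₁(new) = 6272.5941 / 1350.0382 = 4.6462

(Same formula on the original sums: (12×2748.5585 − 61.34×506.30) / (12×357.9026 − 61.34²) = 1926.2600 / 532.2356 = 3.6192, matching the given fit.)

Step 3: Change in slope
Δβ₁ = 4.6462 − 3.6192 = +1.0270
Relative change = +1.0270 / 3.6192 × 100% = +28.4%
→ the slope increases when the point is added.

A high-leverage point only changes the slope if it is off the original line; here y = 85.64 is above the original trend, so the slope increases.
In practice: examine leverage (hᵢ) and Cook's distance rather than deleting it automatically.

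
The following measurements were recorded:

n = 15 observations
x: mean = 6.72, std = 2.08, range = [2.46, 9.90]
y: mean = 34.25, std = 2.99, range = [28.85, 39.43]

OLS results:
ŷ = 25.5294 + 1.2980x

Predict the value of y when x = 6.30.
ŷ = 33.7068

x = 6.30 lies inside the observed range [2.46, 9.90], so the fitted equation applies directly:

ŷ = 25.5294 + 1.2980 × 6.30
ŷ = 25.5294 + 8.1774
ŷ = 33.7068

This is a point prediction; actual observations scatter around it by roughly the residual standard deviation.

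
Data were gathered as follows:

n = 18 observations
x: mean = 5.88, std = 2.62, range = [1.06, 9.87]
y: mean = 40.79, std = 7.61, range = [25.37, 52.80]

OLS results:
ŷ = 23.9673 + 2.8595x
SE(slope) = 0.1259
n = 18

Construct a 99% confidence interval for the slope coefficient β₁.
The 99% CI for β₁ is (2.4918, 3.2272)

Confidence interval for the slope:

The 99% CI for β₁ is: β̂₁ ± t*(α/2, n-2) × SE(β̂₁)

Step 1: Find critical t-value
- Confidence level = 0.99
- Degrees of freedom = n - 2 = 18 - 2 = 16
- t*(α/2, 16) = 2.9208

Step 2: Calculate margin of error
Margin = 2.9208 × 0.1259 = 0.3677

Step 3: Construct interval
CI = 2.8595 ± 0.3677
CI = (2.4918, 3.2272)

Interpretation: each one-unit increase in x is associated with a change in mean y of between 2.4918 and 3.2272, with 99% confidence.
The interval does not include 0, suggesting a significant linear relationship.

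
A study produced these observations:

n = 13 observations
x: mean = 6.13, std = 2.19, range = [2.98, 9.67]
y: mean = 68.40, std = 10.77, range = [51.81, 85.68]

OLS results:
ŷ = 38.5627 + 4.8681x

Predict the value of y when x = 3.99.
ŷ = 57.9864

Plug x = 3.99 into the fitted line:

ŷ = 38.5627 + 4.8681 × 3.99
ŷ = 38.5627 + 19.4237
ŷ = 57.9864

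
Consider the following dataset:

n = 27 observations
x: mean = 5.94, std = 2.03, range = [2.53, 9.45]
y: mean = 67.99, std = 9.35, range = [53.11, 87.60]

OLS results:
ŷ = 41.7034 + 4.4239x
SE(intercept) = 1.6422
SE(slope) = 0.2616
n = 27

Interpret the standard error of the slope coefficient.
SE(slope) = 0.2616 measures the uncertainty in the estimated slope. The coefficient is estimated precisely (SE/|β̂₁| = 5.9%).

SE(β̂₁) = s / √Sxx, where s is the residual standard deviation and Sxx = Σ(x − x̄)². It is the yardstick for how far β̂₁ = 4.4239 could plausibly be from the true slope.

Relative precision:
- SE / |β̂₁| = 0.2616 / 4.4239 = 5.9%
- Rule of thumb (under 20%: precise; 20% to under 50%: moderately precise; 50% or more: imprecise) → precise

Link to interval estimation: a confidence interval for β₁ is β̂₁ ± t* × 0.2616, so SE sets the half-width per unit of t*.

What drives SE(β̂₁): more residual scatter → larger SE; wider spread of x values → smaller SE; larger n (here n = 27) → smaller SE.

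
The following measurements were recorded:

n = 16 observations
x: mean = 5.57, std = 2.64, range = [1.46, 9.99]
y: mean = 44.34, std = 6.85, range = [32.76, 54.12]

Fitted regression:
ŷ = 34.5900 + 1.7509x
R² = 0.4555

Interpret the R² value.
R² = 0.4555 means 45.55% of the variation in y is explained by the linear relationship with x. This indicates a moderate fit.

R² (coefficient of determination) measures the proportion of variance in y explained by the regression model.

Here R² = 0.4555:
- Explained: 45.55% of the variation in y
- Unexplained (residual): 100% − 45.55% = 54.45%
- Rule of thumb (below 0.3 weak; 0.3 to below 0.7 moderate; 0.7 and above strong) → moderate

Equivalently, for simple linear regression R² = r², so |r| = √0.4555 ≈ 0.6749.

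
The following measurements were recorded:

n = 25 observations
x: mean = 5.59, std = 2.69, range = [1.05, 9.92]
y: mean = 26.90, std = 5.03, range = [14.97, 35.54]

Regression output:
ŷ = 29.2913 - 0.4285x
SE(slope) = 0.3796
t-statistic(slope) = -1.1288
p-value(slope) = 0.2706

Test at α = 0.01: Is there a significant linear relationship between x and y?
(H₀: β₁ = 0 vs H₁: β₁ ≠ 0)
Since p-value = 0.2706 ≥ α = 0.01, fail to reject H₀ — the slope is not significantly different from 0.

Hypothesis test for the slope coefficient:

H₀: β₁ = 0 (no linear relationship)
H₁: β₁ ≠ 0 (linear relationship exists)

Test statistic: t = β̂₁ / SE(β̂₁) = -0.4285 / 0.3796 = -1.1288

With df = 23, the two-sided p-value for |t| = 1.1288 is 0.2706.

Decision rule: reject H₀ if p-value < α.
p-value = 0.2706 ≥ α = 0.01 → fail to reject H₀.

Conclusion: the linear association between x and y is not significant at the 1% level.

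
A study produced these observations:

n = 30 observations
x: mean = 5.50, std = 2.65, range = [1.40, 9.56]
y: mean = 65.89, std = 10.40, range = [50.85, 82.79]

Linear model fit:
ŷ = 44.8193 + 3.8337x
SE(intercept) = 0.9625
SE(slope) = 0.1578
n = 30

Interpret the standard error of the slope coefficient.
SE(β̂₁) = 0.1578 is the estimated standard deviation of the slope estimate across repeated samples; relative to β̂₁ = 3.8337 that is 4.1%, a precise estimate.

SE(β̂₁) = 0.1578 says: if we drew many samples of n = 30 from the same population and refit each time, the fitted slopes would scatter with a standard deviation of roughly 0.1578 around the true β₁.

Relative precision:
- SE / |β̂₁| = 0.1578 / 3.8337 = 4.1%
- Rule of thumb (under 20%: precise; 20% to under 50%: moderately precise; 50% or more: imprecise) → precise

Link to interval estimation: a confidence interval for β₁ is β̂₁ ± t* × 0.1578, so SE sets the half-width per unit of t*.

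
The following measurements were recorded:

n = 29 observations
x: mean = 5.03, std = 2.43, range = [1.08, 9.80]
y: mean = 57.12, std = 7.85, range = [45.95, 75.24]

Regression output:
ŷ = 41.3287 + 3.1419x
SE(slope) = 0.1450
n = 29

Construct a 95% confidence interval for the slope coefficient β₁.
The 95% CI for β₁ is (2.8444, 3.4394)

Confidence interval for the slope:

The 95% CI for β₁ is: β̂₁ ± t*(α/2, n-2) × SE(β̂₁)

Step 1: Find critical t-value
- Confidence level = 0.95
- Degrees of freedom = n - 2 = 29 - 2 = 27
- t*(α/2, 27) = 2.0518

Step 2: Calculate margin of error
Margin = 2.0518 × 0.1450 = 0.2975

Step 3: Construct interval
CI = 3.1419 ± 0.2975
CI = (2.8444, 3.4394)

Interpretation: intervals built this way capture the true β₁ in 95% of repeated samples; here the plausible range for the per-unit effect of x on y is 2.8444 to 3.4394.
The interval does not include 0, suggesting a significant linear relationship.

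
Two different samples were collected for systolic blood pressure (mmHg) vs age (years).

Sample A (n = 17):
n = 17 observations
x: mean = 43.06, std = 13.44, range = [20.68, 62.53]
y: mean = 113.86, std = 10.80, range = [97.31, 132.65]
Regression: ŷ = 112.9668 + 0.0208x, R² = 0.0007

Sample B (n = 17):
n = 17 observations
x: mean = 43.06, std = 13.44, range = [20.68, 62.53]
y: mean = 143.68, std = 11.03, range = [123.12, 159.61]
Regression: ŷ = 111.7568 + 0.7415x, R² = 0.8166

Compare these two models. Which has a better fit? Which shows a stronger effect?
Model B has the better fit (R² = 0.8166 vs 0.0007). Model B shows the stronger effect (|β₁| = 0.7415 vs 0.0208).

Model Comparison:

Goodness of fit (R²):
- Model A: R² = 0.0007 → 0.07% of variance in blood pressure explained
- Model B: R² = 0.8166 → 81.66% of variance in blood pressure explained
- 0.8166 > 0.0007 → Model B has the better fit

Effect size (slope magnitude):
- Model A: β₁ = 0.0208 → predicted blood pressure rises 0.0208 mmHg per additional year of age
- Model B: β₁ = 0.7415 → predicted blood pressure rises 0.7415 mmHg per additional year of age
- |0.0208| < |0.7415| → Model B shows the stronger marginal effect

Notes:
- A better fit (higher R²) doesn't necessarily mean a more important relationship.
- The two samples could reflect different populations, time periods, or measurement quality.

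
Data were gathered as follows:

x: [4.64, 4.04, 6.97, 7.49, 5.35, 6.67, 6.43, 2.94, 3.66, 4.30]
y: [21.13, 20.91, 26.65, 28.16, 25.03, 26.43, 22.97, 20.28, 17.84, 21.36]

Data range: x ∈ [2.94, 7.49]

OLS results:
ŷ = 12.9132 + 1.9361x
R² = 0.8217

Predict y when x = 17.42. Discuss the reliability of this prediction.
The equation gives ŷ = 46.6401; however x = 17.42 is 9.93 units above the observed range, so this extrapolated value should not be trusted.

Prediction calculation:
ŷ = 12.9132 + 1.9361 × 17.42
ŷ = 46.6401

Reliability:
- Data range: x ∈ [2.94, 7.49]
- Prediction point: x = 17.42 is 9.93 units above the observed range → this is EXTRAPOLATION, not interpolation

Why that matters here:
- Real relationships often flatten, saturate, or turn nonlinear at extremes
- The linear relationship may not hold outside the observed range

A defensible statement: 'if the linear trend continued to x = 17.42, y would be about 46.6401' — the premise is untested.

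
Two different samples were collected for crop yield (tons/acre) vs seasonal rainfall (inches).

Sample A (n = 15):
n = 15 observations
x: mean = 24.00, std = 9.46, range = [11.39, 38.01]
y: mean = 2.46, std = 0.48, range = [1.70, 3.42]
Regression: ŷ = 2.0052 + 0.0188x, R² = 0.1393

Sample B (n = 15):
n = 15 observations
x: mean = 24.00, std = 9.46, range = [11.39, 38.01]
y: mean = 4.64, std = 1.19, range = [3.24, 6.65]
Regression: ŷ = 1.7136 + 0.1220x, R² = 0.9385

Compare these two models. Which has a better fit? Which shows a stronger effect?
Model B has the better fit (R² = 0.9385 vs 0.1393). Model B shows the stronger effect (|β₁| = 0.1220 vs 0.0188).

Model Comparison:

Which explains more variance? (R²)
- Model A: R² = 0.1393 → 13.93% of variance in crop yield explained
- Model B: R² = 0.9385 → 93.85% of variance in crop yield explained
- 0.9385 > 0.1393 → Model B has the better fit

Effect size (slope magnitude):
- Model A: β₁ = 0.0188 → predicted crop yield rises 0.0188 tons/acre per additional inch of rainfall
- Model B: β₁ = 0.1220 → predicted crop yield rises 0.1220 tons/acre per additional inch of rainfall
- |0.0188| < |0.1220| → Model B shows the stronger marginal effect

Notes:
- The two samples could reflect different populations, time periods, or measurement quality.
- R² measures how tightly points cluster around the line; β₁ measures how steep the line is — they answer different questions.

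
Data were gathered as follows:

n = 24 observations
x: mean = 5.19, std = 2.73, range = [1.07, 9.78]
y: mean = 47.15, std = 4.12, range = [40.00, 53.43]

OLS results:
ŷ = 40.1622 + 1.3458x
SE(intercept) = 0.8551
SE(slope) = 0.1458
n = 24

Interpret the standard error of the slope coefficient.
SE(β̂₁) = 0.1458 is the estimated standard deviation of the slope estimate across repeated samples; relative to β̂₁ = 1.3458 that is 10.8%, a precise estimate.

SE(β̂₁) = s / √Sxx, where s is the residual standard deviation and Sxx = Σ(x − x̄)². It is the yardstick for how far β̂₁ = 1.3458 could plausibly be from the true slope.

Relative precision:
- SE / |β̂₁| = 0.1458 / 1.3458 = 10.8%
- Rule of thumb (under 20%: precise; 20% to under 50%: moderately precise; 50% or more: imprecise) → precise

Rough 95% range (±2 SE): 1.3458 ± 0.2916 → (1.0542, 1.6374).

What drives SE(β̂₁): more residual scatter → larger SE.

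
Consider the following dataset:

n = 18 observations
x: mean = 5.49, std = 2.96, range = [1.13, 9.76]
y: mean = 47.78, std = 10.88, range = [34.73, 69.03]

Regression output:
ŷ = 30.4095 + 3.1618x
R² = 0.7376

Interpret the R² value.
R² = 0.7376 means 73.76% of the variation in y is explained by the linear relationship with x. This indicates a strong fit.

R² (coefficient of determination) measures the proportion of variance in y explained by the regression model.

Here R² = 0.7376:
- Explained: 73.76% of the variation in y
- Unexplained (residual): 100% − 73.76% = 26.24%
- Rule of thumb (below 0.3 weak; 0.3 to below 0.7 moderate; 0.7 and above strong) → strong

Equivalently, for simple linear regression R² = r², so |r| = √0.7376 ≈ 0.8588.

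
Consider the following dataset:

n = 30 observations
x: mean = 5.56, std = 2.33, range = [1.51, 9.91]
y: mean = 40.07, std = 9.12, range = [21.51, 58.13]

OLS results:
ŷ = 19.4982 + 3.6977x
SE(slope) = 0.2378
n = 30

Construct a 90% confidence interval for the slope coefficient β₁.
The 90% CI for β₁ is (3.2932, 4.1022)

Confidence interval for the slope:

The 90% CI for β₁ is: β̂₁ ± t*(α/2, n-2) × SE(β̂₁)

Step 1: Find critical t-value
- Confidence level = 0.9
- Degrees of freedom = n - 2 = 30 - 2 = 28
- t*(α/2, 28) = 1.7011

Step 2: Calculate margin of error
Margin = 1.7011 × 0.2378 = 0.4045

Step 3: Construct interval
CI = 3.6977 ± 0.4045
CI = (3.2932, 4.1022)

Interpretation: intervals built this way capture the true β₁ in 90% of repeated samples; here the plausible range for the per-unit effect of x on y is 3.2932 to 4.1022.
Both endpoints are positive, so the data support a genuinely positive slope at this confidence level.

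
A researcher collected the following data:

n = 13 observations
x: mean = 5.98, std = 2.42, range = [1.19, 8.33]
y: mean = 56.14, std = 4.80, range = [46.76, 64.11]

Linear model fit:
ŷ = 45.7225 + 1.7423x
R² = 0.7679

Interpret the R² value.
R² = 0.7679 means 76.79% of the variation in y is explained by the linear relationship with x. This indicates a strong fit.

The coefficient of determination R² is the fraction of the total variation in y that the fitted line accounts for.

Here R² = 0.7679:
- Explained: 76.79% of the variation in y
- Unexplained (residual): 100% − 76.79% = 23.21%
- Rule of thumb (below 0.3 weak; 0.3 to below 0.7 moderate; 0.7 and above strong) → strong

Equivalently, for simple linear regression R² = r², so |r| = √0.7679 ≈ 0.8763.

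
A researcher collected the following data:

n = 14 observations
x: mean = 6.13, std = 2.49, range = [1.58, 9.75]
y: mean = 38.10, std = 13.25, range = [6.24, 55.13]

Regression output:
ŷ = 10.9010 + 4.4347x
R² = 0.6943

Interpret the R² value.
R² = 0.6943 means 69.43% of the variation in y is explained by the linear relationship with x. This indicates a moderate fit.

R² = 1 − SS_res/SS_tot compares the residual scatter to the total scatter of y about its mean.

Here R² = 0.6943:
- Explained: 69.43% of the variation in y
- Unexplained (residual): 100% − 69.43% = 30.57%
- Rule of thumb (below 0.3 weak; 0.3 to below 0.7 moderate; 0.7 and above strong) → moderate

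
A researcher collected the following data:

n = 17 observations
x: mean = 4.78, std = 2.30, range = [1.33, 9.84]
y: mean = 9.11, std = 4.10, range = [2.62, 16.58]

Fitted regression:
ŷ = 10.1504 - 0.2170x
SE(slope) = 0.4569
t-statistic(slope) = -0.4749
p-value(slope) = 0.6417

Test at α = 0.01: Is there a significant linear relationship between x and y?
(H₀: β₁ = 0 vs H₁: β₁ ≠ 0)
p-value = 0.6417 ≥ α = 0.01, so we fail to reject H₀. The relationship is not significant.

Hypothesis test for the slope coefficient:

H₀: β₁ = 0 (no linear relationship)
H₁: β₁ ≠ 0 (linear relationship exists)

Test statistic: t = β̂₁ / SE(β̂₁) = -0.2170 / 0.4569 = -0.4749

p = 0.6417: how often a slope estimate this far from 0 (in SE units) would arise by chance if β₁ were truly 0.

Decision rule: reject H₀ if p-value < α.
p-value = 0.6417 ≥ α = 0.01 → fail to reject H₀.

At α = 0.01 the data do not provide convincing evidence of a nonzero slope.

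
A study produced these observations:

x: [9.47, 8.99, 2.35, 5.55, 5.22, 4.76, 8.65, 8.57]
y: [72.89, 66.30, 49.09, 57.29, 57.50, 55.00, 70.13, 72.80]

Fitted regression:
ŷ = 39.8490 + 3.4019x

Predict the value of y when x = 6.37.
ŷ = 61.5191

x = 6.37 lies inside the observed range [2.35, 9.47], so the fitted equation applies directly:

ŷ = 39.8490 + 3.4019 × 6.37
ŷ = 39.8490 + 21.6701
ŷ = 61.5191

This is a point prediction; actual observations scatter around it by roughly the residual standard deviation.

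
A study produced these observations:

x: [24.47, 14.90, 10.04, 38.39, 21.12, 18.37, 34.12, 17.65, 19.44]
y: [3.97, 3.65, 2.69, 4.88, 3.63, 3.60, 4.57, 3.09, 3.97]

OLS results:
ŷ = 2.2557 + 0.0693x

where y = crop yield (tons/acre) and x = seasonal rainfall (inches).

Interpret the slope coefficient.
For each additional inch of rainfall, predicted crop yield increases by approximately 0.0693 tons/acre.

β₁ = 0.0693 is the change in predicted crop yield (tons/acre) per additional inch of rainfall.

Interpretation:
- Rainfall up by 1 inch → predicted crop yield increases by 0.0693 tons/acre
- This is a linear approximation: the same per-unit change is assumed across the whole observed x range

(β₀ = 2.2557 is the fitted value at x = 0 and is not part of the slope interpretation.)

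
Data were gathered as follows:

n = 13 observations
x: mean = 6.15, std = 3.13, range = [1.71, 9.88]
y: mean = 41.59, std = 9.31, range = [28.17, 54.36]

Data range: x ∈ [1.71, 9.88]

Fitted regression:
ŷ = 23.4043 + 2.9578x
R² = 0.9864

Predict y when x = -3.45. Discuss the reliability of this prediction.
ŷ = 13.1999, but this is extrapolation (below the data range [1.71, 9.88]) and may be unreliable.

Prediction calculation:
ŷ = 23.4043 + 2.9578 × (-3.45)
ŷ = 13.1999

Reliability:
- Data range: x ∈ [1.71, 9.88]
- Prediction point: x = -3.45 is 5.16 units below the observed range → this is EXTRAPOLATION, not interpolation

Why that matters here:
- R² describes fit only over the sampled x values; it says nothing about behaviour beyond them
- The standard error of prediction grows with (x − x̄)², and x = -3.45 is far from x̄ = 6.15

The R² = 0.9864 only validates the fit within [1.71, 9.88]; treat ŷ = 13.1999 with caution.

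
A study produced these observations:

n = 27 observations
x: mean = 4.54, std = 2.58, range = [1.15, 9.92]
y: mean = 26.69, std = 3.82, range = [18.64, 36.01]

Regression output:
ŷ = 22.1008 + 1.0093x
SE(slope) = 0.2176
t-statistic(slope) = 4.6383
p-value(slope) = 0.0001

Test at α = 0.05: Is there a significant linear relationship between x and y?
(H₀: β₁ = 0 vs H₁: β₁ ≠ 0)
Reject H₀: p-value = 0.0001 < α = 0.05. The linear relationship is significant at the 5% level.

Hypothesis test for the slope coefficient:

H₀: β₁ = 0 (no linear relationship)
H₁: β₁ ≠ 0 (linear relationship exists)

Test statistic: t = β̂₁ / SE(β̂₁) = 1.0093 / 0.2176 = 4.6383

The p-value (0.0001) is the probability, under H₀, of a t-statistic at least as extreme as |t| = 4.6383 (two-sided, df = n − 2 = 25).

Decision rule: reject H₀ if p-value < α.
p-value = 0.0001 < α = 0.05 → reject H₀.

There is sufficient evidence at the 5% significance level to conclude that a linear relationship exists between x and y.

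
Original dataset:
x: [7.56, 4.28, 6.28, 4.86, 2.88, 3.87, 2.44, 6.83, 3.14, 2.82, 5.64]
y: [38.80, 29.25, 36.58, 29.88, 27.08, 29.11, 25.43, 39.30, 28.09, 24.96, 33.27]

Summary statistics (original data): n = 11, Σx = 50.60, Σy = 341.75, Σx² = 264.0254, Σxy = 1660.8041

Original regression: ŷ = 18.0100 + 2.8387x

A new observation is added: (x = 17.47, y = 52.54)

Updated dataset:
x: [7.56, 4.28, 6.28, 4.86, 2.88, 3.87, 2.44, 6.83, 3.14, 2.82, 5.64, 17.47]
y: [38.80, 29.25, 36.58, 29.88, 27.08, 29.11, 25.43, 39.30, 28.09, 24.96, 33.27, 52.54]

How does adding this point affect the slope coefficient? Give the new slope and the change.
Adding the point moves β₁ from 2.8387 to 1.8682, i.e. it decreases by 0.9705 (-34.2%).

The new point has HIGH LEVERAGE: x = 17.47 is far from the original mean x̄ = 50.60/11 ≈ 4.60 (original range [2.44, 7.56]).

Step 1: Update the sums with the new point (n goes from 11 to 12)
Σx  = 50.60 + 17.47 = 68.07
Σy  = 341.75 + 52.54 = 394.29
Σx² = 264.0254 + 17.47² = 264.0254 + 305.2009 = 569.2263
Σxy = 1660.8041 + 17.47×52.54 = 1660.8041 + 917.8738 = 2578.6779

Step 2: Recompute the slope with b₁ = (nΣxy − ΣxΣy) / (nΣx² − (Σx)²)
Numerator   = 12×2578.6779 − 68.07×394.29 = 30944.1348 − 26839.3203 = 4104.8145
Denominator = 12×569.2263 − 68.07² = 6830.7156 − 4633.5249 = 2197.1907
b₁(new) = 4104.8145 / 2197.1907 = 1.8682

(Same formula on the original sums: (11×1660.8041 − 50.60×341.75) / (11×264.0254 − 50.60²) = 976.2951 / 343.9194 = 2.8387, matching the given fit.)

Step 3: Change in slope
Δβ₁ = 1.8682 − 2.8387 = -0.9705
Relative change = -0.9705 / 2.8387 × 100% = -34.2%
→ the slope decreases when the point is added.

Because the point sits below the extension of the original line at a high-leverage x, it tilts the fit down.
In practice: refit with and without it and report both if conclusions differ.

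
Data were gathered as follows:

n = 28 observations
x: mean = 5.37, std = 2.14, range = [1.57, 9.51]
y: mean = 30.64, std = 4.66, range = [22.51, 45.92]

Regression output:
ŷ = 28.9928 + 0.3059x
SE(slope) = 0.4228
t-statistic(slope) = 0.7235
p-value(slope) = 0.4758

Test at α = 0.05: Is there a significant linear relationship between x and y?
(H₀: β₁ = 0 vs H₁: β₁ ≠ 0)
Fail to reject H₀: p-value = 0.4758 ≥ α = 0.05. The linear relationship is not significant at the 5% level.

Hypothesis test for the slope coefficient:

H₀: β₁ = 0 (no linear relationship)
H₁: β₁ ≠ 0 (linear relationship exists)

Test statistic: t = β̂₁ / SE(β̂₁) = 0.3059 / 0.4228 = 0.7235

p = 0.4758: how often a slope estimate this far from 0 (in SE units) would arise by chance if β₁ were truly 0.

Decision rule: reject H₀ if p-value < α.
p-value = 0.4758 ≥ α = 0.05 → fail to reject H₀.

At α = 0.05 the data do not provide convincing evidence of a nonzero slope.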